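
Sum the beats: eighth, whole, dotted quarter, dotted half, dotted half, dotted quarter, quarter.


Step by step:
Beat values:
  eighth = 0.5 beats
  whole = 4 beats
  dotted quarter = 1.5 beats
  dotted half = 3 beats
  dotted half = 3 beats
  dotted quarter = 1.5 beats
  quarter = 1 beat
Sum = 0.5 + 4 + 1.5 + 3 + 3 + 1.5 + 1
= 14.5 beats


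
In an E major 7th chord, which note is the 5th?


Major 7th chord = root + major 3rd + perfect 5th + major 7th
Seventh chords stack in thirds, so the letter names are E-G-B-D
Root: E
Major 3rd above E: G#
Perfect 5th above E: B
Major 7th above E: D#
The 5th = B


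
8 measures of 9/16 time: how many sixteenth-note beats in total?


Time signature 9/16: the bottom number 16 means the sixteenth note gets one count
The top number 9 means 9 sixteenth-note beats per measure
Total = 9 × 8 measures
= 72 sixteenth-note beats


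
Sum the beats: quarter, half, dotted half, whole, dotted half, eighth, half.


Reasoning:
Beat values:
  quarter = 1 beat
  half = 2 beats
  dotted half = 3 beats
  whole = 4 beats
  dotted half = 3 beats
  eighth = 0.5 beats
  half = 2 beats
Sum = 1 + 2 + 3 + 4 + 3 + 0.5 + 2
= 15.5 beats


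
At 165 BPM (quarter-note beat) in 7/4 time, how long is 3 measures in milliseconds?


Working:
Quarter-note beat duration = 60000 / 165 ms
Beats per measure (7/4) = 7
One measure = 7 × 60000 / 165 = 420000 / 165 ms
3 measures = 3 × 420000 / 165 = 1260000 / 165
= 7636.4 ms


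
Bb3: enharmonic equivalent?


Working:
Enharmonic notes sound the same pitch but are spelled with different letter names
Bb and A# name the same pitch class
= A#3


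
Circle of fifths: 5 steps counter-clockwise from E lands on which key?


Solution.
Each counter-clockwise step moves down a perfect 5th (= up a perfect 4th)
From E: E → A → D → G → C → F
= F


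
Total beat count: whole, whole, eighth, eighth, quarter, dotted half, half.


Beat values:
  whole = 4 beats
  whole = 4 beats
  eighth = 0.5 beats
  eighth = 0.5 beats
  quarter = 1 beat
  dotted half = 3 beats
  half = 2 beats
Sum = 4 + 4 + 0.5 + 0.5 + 1 + 3 + 2
= 15 beats


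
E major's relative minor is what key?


Step by step:
The relative minor shares the major's key signature and starts on its 6th degree
6th degree = a major 6th above the tonic; a major 6th above E is C#
→ relative minor of E major is C# minor
= C# minor


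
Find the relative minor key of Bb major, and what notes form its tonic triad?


Solution.
The relative minor shares the major's key signature and starts on its 6th degree
6th degree = a major 6th above the tonic; a major 6th above Bb is G
→ relative minor of Bb major is G minor
Tonic triad of G minor = root + minor 3rd + perfect 5th = G Bb D
= G minor; triad = G Bb D


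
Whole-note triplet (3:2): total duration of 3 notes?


Triplet: 3 notes occupy the space of 2 whole notes
Space = 2 × 4 = 8 beats
Each triplet note = 8 / 3 = 8/3 beats
3 notes = 3 × 8/3 = 8
= 8 beats


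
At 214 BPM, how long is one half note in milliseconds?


Working:
One quarter-note beat = 60000 / BPM = 60000 / 214 ms
Half note = 2 × quarter note
Duration = 2 × 60000 / 214 = 120000 / 214
= 560.7 ms


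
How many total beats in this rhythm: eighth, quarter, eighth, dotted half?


Beat values:
  eighth = 0.5 beats
  quarter = 1 beat
  eighth = 0.5 beats
  dotted half = 3 beats
Sum = 0.5 + 1 + 0.5 + 3
= 5 beats


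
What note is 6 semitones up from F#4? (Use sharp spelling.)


Step by step:
F#4: chromatic position 6 in octave 4 → absolute = 4×12 + 6 = 54
Transpose up 6: 54 + 6 = 60
60 = 5×12 + 0 → C in octave 5
Result = C5


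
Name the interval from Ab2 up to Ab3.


Letter names: A → A spans 8 letter names → an octave
Semitones: Ab2 → Ab3 = 12 half-steps
An octave of 12 semitones is a perfect octave
= perfect octave


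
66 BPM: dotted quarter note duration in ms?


Step by step:
One quarter-note beat = 60000 / BPM = 60000 / 66 ms
Dotted quarter note = 3/2 × quarter note
Duration = 3/2 × 60000 / 66 = 90000 / 66
= 1363.6 ms


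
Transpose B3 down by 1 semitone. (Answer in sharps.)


Reasoning:
B3: chromatic position 11 in octave 3 → absolute = 3×12 + 11 = 47
Transpose down 1: 47 - 1 = 46
46 = 3×12 + 10 → A# in octave 3
Result = A#3


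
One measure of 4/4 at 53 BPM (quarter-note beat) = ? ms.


Quarter-note beat duration = 60000 / 53 ms
Beats per measure (4/4) = 4
One measure = 4 × 60000 / 53 = 240000 / 53 ms
= 4528.3 ms


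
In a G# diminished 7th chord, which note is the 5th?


Reasoning:
Diminished 7th chord = root + minor 3rd + diminished 5th + diminished 7th
Seventh chords stack in thirds, so the letter names are G-B-D-F
Root: G#
Minor 3rd above G#: B
Diminished 5th above G#: D
Diminished 7th above G#: F
The 5th = D


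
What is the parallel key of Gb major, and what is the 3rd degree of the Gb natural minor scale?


Working:
Parallel keys share the same tonic but differ in mode
Gb major → parallel is Gb minor
Gb natural minor scale: Gb Ab Bbb Cb Db Ebb Fb
= Gb minor; 3rd degree = Bbb


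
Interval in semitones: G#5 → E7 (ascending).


Working:
Absolute semitone position = octave×12 + chromatic position
G#5: 5×12 + 8 = 68
E7: 7×12 + 4 = 88
Difference = 88 - 68 = 20
= 20 semitones


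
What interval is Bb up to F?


Let's work it out.
Letter names: B → F spans 5 letter names → a 5th
Semitones: Bb → F = 7 half-steps
A 5th of 7 semitones is a perfect 5th
= perfect 5th


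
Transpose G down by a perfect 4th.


Step by step:
perfect 4th: 4 letter names, 5 semitones
Letter: G - 3 → D
Pitch: G - 5 semitones, spelled as a D → D
= D


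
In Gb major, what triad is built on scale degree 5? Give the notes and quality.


Solution.
Gb major scale: Gb Ab Bb Cb Db Eb F
Diatonic triad on degree 5 stacks scale notes 5, 7, 2: Db F Ab
Db→F = 4 semitones; Db→Ab = 7 semitones → major triad
= Db F Ab (major)


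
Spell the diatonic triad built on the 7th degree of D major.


Solution.
D major scale: D E F# G A B C#
Diatonic triad on degree 7 stacks scale notes 7, 2, 4: C# E G
C#→E = 3 semitones; C#→G = 6 semitones → diminished triad
= C# E G (diminished)


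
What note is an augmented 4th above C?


A 4th spans 4 letter names, so from C we land on F
An augmented 4th = 6 semitones above C
Spell F at that pitch: F#
= F#


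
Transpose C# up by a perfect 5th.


Reasoning:
perfect 5th: 5 letter names, 7 semitones
Letter: C + 4 → G
Pitch: C# + 7 semitones, spelled as a G → G#
= G#


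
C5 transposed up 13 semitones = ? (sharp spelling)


Let's work it out.
C5: chromatic position 0 in octave 5 → absolute = 5×12 + 0 = 60
Transpose up 13: 60 + 13 = 73
73 = 6×12 + 1 → C# in octave 6
Result = C#6


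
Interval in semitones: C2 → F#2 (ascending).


Solution.
Absolute semitone position = octave×12 + chromatic position
C2: 2×12 + 0 = 24
F#2: 2×12 + 6 = 30
Difference = 30 - 24 = 6
= 6 semitones


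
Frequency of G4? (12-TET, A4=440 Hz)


f = 440 × 2^(n/12) where n = semitones from A4
G4: -2 semitones from A4
f = 440 × 2^(-2/12)
f = 392.00 Hz


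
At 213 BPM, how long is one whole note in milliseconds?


One quarter-note beat = 60000 / BPM = 60000 / 213 ms
Whole note = 4 × quarter note
Duration = 4 × 60000 / 213 = 240000 / 213
= 1126.8 ms


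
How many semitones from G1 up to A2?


Let's work it out.
Absolute semitone position = octave×12 + chromatic position
G1: 1×12 + 7 = 19
A2: 2×12 + 9 = 33
Difference = 33 - 19 = 14
= 14 semitones


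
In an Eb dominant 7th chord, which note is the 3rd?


Dominant 7th chord = root + major 3rd + perfect 5th + minor 7th
Seventh chords stack in thirds, so the letter names are E-G-B-D
Root: Eb
Major 3rd above Eb: G
Perfect 5th above Eb: Bb
Minor 7th above Eb: Db
The 3rd = G


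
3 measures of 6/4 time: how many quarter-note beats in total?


Let's work it out.
Time signature 6/4: the bottom number 4 means the quarter note gets one count
The top number 6 means 6 quarter-note beats per measure
Total = 6 × 3 measures
= 18 quarter-note beats


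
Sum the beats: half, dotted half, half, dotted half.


Solution.
Beat values:
  half = 2 beats
  dotted half = 3 beats
  half = 2 beats
  dotted half = 3 beats
Sum = 2 + 3 + 2 + 3
= 10 beats


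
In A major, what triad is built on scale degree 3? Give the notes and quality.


Solution.
A major scale: A B C# D E F# G#
Diatonic triad on degree 3 stacks scale notes 3, 5, 7: C# E G#
C#→E = 3 semitones; C#→G# = 7 semitones → minor triad
= C# E G# (minor)


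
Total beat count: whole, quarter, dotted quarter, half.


Working:
Beat values:
  whole = 4 beats
  quarter = 1 beat
  dotted quarter = 1.5 beats
  half = 2 beats
Sum = 4 + 1 + 1.5 + 2
= 8.5 beats


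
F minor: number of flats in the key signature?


Flat minor keys: A(0), D(1), G(2), C(3), F(4), Bb(5), Eb(6), Ab(7)
F minor has 4 flats
Order of flats: Bb Eb Ab Db Gb Cb Fb → first 4: Bb, Eb, Ab, Db
= 4 flats


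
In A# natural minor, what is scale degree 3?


Let's work it out.
Natural minor scale pattern: W-H-W-W-H-W-W (2-1-2-2-1-2-2 semitones)
Starting from A#:
  A# + 2 semitones → B#
  B# + 1 semitone → C#
  C# + 2 semitones → D#
  D# + 2 semitones → E#
  E# + 1 semitone → F#
  F# + 2 semitones → G#
  G# + 2 semitones → A#
Scale: A# B# C# D# E# F# G#
Degree 3 = C#


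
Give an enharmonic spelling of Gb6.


Working:
Enharmonic notes sound the same pitch but are spelled with different letter names
Gb and F# name the same pitch class
= F#6


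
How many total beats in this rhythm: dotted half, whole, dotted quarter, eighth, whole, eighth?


Let's work it out.
Beat values:
  dotted half = 3 beats
  whole = 4 beats
  dotted quarter = 1.5 beats
  eighth = 0.5 beats
  whole = 4 beats
  eighth = 0.5 beats
Sum = 3 + 4 + 1.5 + 0.5 + 4 + 0.5
= 13.5 beats


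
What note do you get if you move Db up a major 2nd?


Working:
major 2nd: 2 letter names, 2 semitones
Letter: D + 1 → E
Pitch: Db + 2 semitones, spelled as an E → Eb
= Eb


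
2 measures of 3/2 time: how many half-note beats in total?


Solution.
Time signature 3/2: the bottom number 2 means the half note gets one count
The top number 3 means 3 half-note beats per measure
Total = 3 × 2 measures
= 6 half-note beats


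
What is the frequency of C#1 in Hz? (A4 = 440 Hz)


Step by step:
f = 440 × 2^(n/12) where n = semitones from A4
C#1: -44 semitones from A4
f = 440 × 2^(-44/12)
f = 34.65 Hz


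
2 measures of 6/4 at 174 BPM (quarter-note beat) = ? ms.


Step by step:
Quarter-note beat duration = 60000 / 174 ms
Beats per measure (6/4) = 6
One measure = 6 × 60000 / 174 = 360000 / 174 ms
2 measures = 2 × 360000 / 174 = 720000 / 174
= 4137.9 ms


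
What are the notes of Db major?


Reasoning:
Major scale pattern: W-W-H-W-W-W-H (2-2-1-2-2-2-1 semitones)
Starting from Db:
  Db + 2 semitones → Eb
  Eb + 2 semitones → F
  F + 1 semitone → Gb
  Gb + 2 semitones → Ab
  Ab + 2 semitones → Bb
  Bb + 2 semitones → C
  C + 1 semitone → Db
Scale = Db Eb F Gb Ab Bb C


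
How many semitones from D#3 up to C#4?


Working:
Absolute semitone position = octave×12 + chromatic position
D#3: 3×12 + 3 = 39
C#4: 4×12 + 1 = 49
Difference = 49 - 39 = 10
= 10 semitones


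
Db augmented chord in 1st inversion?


Let's work it out.
Root position: Db F A
1st inversion: move root up an octave
Bass note: F
Notes (bottom to top) = F A Db


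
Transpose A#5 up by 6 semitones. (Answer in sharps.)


Working:
A#5: chromatic position 10 in octave 5 → absolute = 5×12 + 10 = 70
Transpose up 6: 70 + 6 = 76
76 = 6×12 + 4 → E in octave 6
Result = E6


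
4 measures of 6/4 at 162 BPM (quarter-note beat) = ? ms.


Let's work it out.
Quarter-note beat duration = 60000 / 162 ms
Beats per measure (6/4) = 6
One measure = 6 × 60000 / 162 = 360000 / 162 ms
4 measures = 4 × 360000 / 162 = 1440000 / 162
= 8888.9 ms


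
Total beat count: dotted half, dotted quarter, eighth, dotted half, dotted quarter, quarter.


Working:
Beat values:
  dotted half = 3 beats
  dotted quarter = 1.5 beats
  eighth = 0.5 beats
  dotted half = 3 beats
  dotted quarter = 1.5 beats
  quarter = 1 beat
Sum = 3 + 1.5 + 0.5 + 3 + 1.5 + 1
= 10.5 beats


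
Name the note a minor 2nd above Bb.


Step by step:
A 2nd spans 2 letter names, so from B we land on C
A minor 2nd = 1 semitone above Bb
Spell C at that pitch: Cb
= Cb


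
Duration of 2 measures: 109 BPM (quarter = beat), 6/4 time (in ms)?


Working:
Quarter-note beat duration = 60000 / 109 ms
Beats per measure (6/4) = 6
One measure = 6 × 60000 / 109 = 360000 / 109 ms
2 measures = 2 × 360000 / 109 = 720000 / 109
= 6605.5 ms


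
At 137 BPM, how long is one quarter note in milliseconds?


Reasoning:
One quarter-note beat = 60000 / BPM = 60000 / 137 ms
Duration = 60000 / 137
= 438.0 ms


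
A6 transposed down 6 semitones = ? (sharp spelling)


Working:
A6: chromatic position 9 in octave 6 → absolute = 6×12 + 9 = 81
Transpose down 6: 81 - 6 = 75
75 = 6×12 + 3 → D# in octave 6
Result = D#6


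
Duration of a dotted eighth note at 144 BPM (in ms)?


One quarter-note beat = 60000 / BPM = 60000 / 144 ms
Dotted eighth note = 3/4 × quarter note
Duration = 3/4 × 60000 / 144 = 45000 / 144
= 312.5 ms


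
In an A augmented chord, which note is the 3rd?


Augmented triad = root + major 3rd (4 semitones) + augmented 5th (8 semitones)
A triad on A stacks thirds, so the chord tones use letter names A-C-E
Root: A
Major 3rd above A: C#
Augmented 5th above A: E#
The 3rd = C#


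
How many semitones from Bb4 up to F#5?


Reasoning:
Absolute semitone position = octave×12 + chromatic position
Bb4: 4×12 + 10 = 58
F#5: 5×12 + 6 = 66
Difference = 66 - 58 = 8
= 8 semitones


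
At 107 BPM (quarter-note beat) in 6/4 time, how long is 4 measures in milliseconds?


Solution.
Quarter-note beat duration = 60000 / 107 ms
Beats per measure (6/4) = 6
One measure = 6 × 60000 / 107 = 360000 / 107 ms
4 measures = 4 × 360000 / 107 = 1440000 / 107
= 13457.9 ms


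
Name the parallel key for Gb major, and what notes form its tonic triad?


Working:
Parallel keys share the same tonic but differ in mode
Gb major → parallel is Gb minor
Tonic triad of Gb minor = Gb Bbb Db
= Gb minor; triad = Gb Bbb Db


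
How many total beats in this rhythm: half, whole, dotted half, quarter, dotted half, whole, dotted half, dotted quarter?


Working:
Beat values:
  half = 2 beats
  whole = 4 beats
  dotted half = 3 beats
  quarter = 1 beat
  dotted half = 3 beats
  whole = 4 beats
  dotted half = 3 beats
  dotted quarter = 1.5 beats
Sum = 2 + 4 + 3 + 1 + 3 + 4 + 3 + 1.5
= 21.5 beats


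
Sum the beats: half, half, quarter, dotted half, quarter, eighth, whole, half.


Solution.
Beat values:
  half = 2 beats
  half = 2 beats
  quarter = 1 beat
  dotted half = 3 beats
  quarter = 1 beat
  eighth = 0.5 beats
  whole = 4 beats
  half = 2 beats
Sum = 2 + 2 + 1 + 3 + 1 + 0.5 + 4 + 2
= 15.5 beats


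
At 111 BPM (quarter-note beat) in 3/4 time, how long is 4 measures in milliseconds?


Reasoning:
Quarter-note beat duration = 60000 / 111 ms
Beats per measure (3/4) = 3
One measure = 3 × 60000 / 111 = 180000 / 111 ms
4 measures = 4 × 180000 / 111 = 720000 / 111
= 6486.5 ms


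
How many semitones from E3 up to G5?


Step by step:
Absolute semitone position = octave×12 + chromatic position
E3: 3×12 + 4 = 40
G5: 5×12 + 7 = 67
Difference = 67 - 40 = 27
= 27 semitones


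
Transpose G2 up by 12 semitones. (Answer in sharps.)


G2: chromatic position 7 in octave 2 → absolute = 2×12 + 7 = 31
Transpose up 12: 31 + 12 = 43
43 = 3×12 + 7 → G in octave 3
Result = G3


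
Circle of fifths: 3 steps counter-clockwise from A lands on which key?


Each counter-clockwise step moves down a perfect 5th (= up a perfect 4th)
From A: A → D → G → C
= C


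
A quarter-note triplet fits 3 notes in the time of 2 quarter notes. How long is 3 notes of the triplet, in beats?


Working:
Triplet: 3 notes occupy the space of 2 quarter notes
Space = 2 × 1 = 2 beats
Each triplet note = 2 / 3 = 2/3 beats
3 notes = 3 × 2/3 = 2
= 2 beats


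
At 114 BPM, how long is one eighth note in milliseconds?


Solution.
One quarter-note beat = 60000 / BPM = 60000 / 114 ms
Eighth note = 1/2 × quarter note
Duration = 1/2 × 60000 / 114 = 30000 / 114
= 263.2 ms


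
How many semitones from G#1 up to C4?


Working:
Absolute semitone position = octave×12 + chromatic position
G#1: 1×12 + 8 = 20
C4: 4×12 + 0 = 48
Difference = 48 - 20 = 28
= 28 semitones


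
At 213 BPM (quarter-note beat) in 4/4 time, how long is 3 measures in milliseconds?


Step by step:
Quarter-note beat duration = 60000 / 213 ms
Beats per measure (4/4) = 4
One measure = 4 × 60000 / 213 = 240000 / 213 ms
3 measures = 3 × 240000 / 213 = 720000 / 213
= 3380.3 ms


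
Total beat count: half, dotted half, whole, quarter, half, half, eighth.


Let's work it out.
Beat values:
  half = 2 beats
  dotted half = 3 beats
  whole = 4 beats
  quarter = 1 beat
  half = 2 beats
  half = 2 beats
  eighth = 0.5 beats
Sum = 2 + 3 + 4 + 1 + 2 + 2 + 0.5
= 14.5 beats


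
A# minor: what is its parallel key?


Parallel keys share the same tonic but differ in mode
A# minor → parallel is A# major
= A# major


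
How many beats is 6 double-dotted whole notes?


Reasoning:
Base whole note = 4 beats
Dot 1 adds half the previous value: +2
Dot 2 adds half the previous value: +1
One double-dotted whole = 4 + 2 + 1 = 7
6 of them = 6 × 7 = 42
= 42 beats


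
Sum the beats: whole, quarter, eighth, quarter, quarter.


Let's work it out.
Beat values:
  whole = 4 beats
  quarter = 1 beat
  eighth = 0.5 beats
  quarter = 1 beat
  quarter = 1 beat
Sum = 4 + 1 + 0.5 + 1 + 1
= 7.5 beats


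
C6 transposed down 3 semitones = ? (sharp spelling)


C6: chromatic position 0 in octave 6 → absolute = 6×12 + 0 = 72
Transpose down 3: 72 - 3 = 69
69 = 5×12 + 9 → A in octave 5
Result = A5


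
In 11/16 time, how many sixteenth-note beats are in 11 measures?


Let's work it out.
Time signature 11/16: the bottom number 16 means the sixteenth note gets one count
The top number 11 means 11 sixteenth-note beats per measure
Total = 11 × 11 measures
= 121 sixteenth-note beats


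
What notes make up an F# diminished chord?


Reasoning:
Diminished triad = root + minor 3rd (3 semitones) + diminished 5th (6 semitones)
A triad on F# stacks thirds, so the chord tones use letter names F-A-C
Root: F#
Minor 3rd above F#: A
Diminished 5th above F#: C
Chord = F# A C


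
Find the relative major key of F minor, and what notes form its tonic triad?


Solution.
The relative major shares the key signature and is a minor 3rd above the minor tonic
A minor 3rd above F is Ab
→ relative major of F minor is Ab major
Tonic triad of Ab major = root + major 3rd + perfect 5th = Ab C Eb
= Ab major; triad = Ab C Eb


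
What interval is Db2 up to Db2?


Let's work it out.
Letter names: D → D spans 1 letter name → a unison
Semitones: Db2 → Db2 = 0 half-steps
A unison of 0 semitones is a perfect unison
= perfect unison


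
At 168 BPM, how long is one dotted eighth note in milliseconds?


Reasoning:
One quarter-note beat = 60000 / BPM = 60000 / 168 ms
Dotted eighth note = 3/4 × quarter note
Duration = 3/4 × 60000 / 168 = 45000 / 168
= 267.9 ms


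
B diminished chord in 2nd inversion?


Root position: B D F
2nd inversion: move root and 3rd up an octave
Bass note: F
Notes (bottom to top) = F B D


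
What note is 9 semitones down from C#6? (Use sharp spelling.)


C#6: chromatic position 1 in octave 6 → absolute = 6×12 + 1 = 73
Transpose down 9: 73 - 9 = 64
64 = 5×12 + 4 → E in octave 5
Result = E5


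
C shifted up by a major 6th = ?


Step by step:
major 6th: 6 letter names, 9 semitones
Letter: C + 5 → A
Pitch: C + 9 semitones, spelled as an A → A
= A


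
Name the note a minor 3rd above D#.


Reasoning:
A 3rd spans 3 letter names, so from D we land on F
A minor 3rd = 3 semitones above D#
Spell F at that pitch: F#
= F#


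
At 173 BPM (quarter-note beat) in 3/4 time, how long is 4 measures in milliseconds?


Quarter-note beat duration = 60000 / 173 ms
Beats per measure (3/4) = 3
One measure = 3 × 60000 / 173 = 180000 / 173 ms
4 measures = 4 × 180000 / 173 = 720000 / 173
= 4161.8 ms


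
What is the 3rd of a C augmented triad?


Augmented triad = root + major 3rd (4 semitones) + augmented 5th (8 semitones)
A triad on C stacks thirds, so the chord tones use letter names C-E-G
Root: C
Major 3rd above C: E
Augmented 5th above C: G#
The 3rd = E


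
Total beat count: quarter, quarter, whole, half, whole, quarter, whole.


Reasoning:
Beat values:
  quarter = 1 beat
  quarter = 1 beat
  whole = 4 beats
  half = 2 beats
  whole = 4 beats
  quarter = 1 beat
  whole = 4 beats
Sum = 1 + 1 + 4 + 2 + 4 + 1 + 4
= 17 beats


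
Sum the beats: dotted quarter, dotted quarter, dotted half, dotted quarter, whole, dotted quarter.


Reasoning:
Beat values:
  dotted quarter = 1.5 beats
  dotted quarter = 1.5 beats
  dotted half = 3 beats
  dotted quarter = 1.5 beats
  whole = 4 beats
  dotted quarter = 1.5 beats
Sum = 1.5 + 1.5 + 3 + 1.5 + 4 + 1.5
= 13 beats


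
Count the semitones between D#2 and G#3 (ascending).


Absolute semitone position = octave×12 + chromatic position
D#2: 2×12 + 3 = 27
G#3: 3×12 + 8 = 44
Difference = 44 - 27 = 17
= 17 semitones


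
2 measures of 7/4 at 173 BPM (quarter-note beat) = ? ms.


Working:
Quarter-note beat duration = 60000 / 173 ms
Beats per measure (7/4) = 7
One measure = 7 × 60000 / 173 = 420000 / 173 ms
2 measures = 2 × 420000 / 173 = 840000 / 173
= 4855.5 ms


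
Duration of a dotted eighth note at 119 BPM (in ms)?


Working:
One quarter-note beat = 60000 / BPM = 60000 / 119 ms
Dotted eighth note = 3/4 × quarter note
Duration = 3/4 × 60000 / 119 = 45000 / 119
= 378.2 ms


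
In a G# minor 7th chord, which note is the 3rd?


Minor 7th chord = root + minor 3rd + perfect 5th + minor 7th
Seventh chords stack in thirds, so the letter names are G-B-D-F
Root: G#
Minor 3rd above G#: B
Perfect 5th above G#: D#
Minor 7th above G#: F#
The 3rd = B


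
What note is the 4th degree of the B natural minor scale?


Let's work it out.
Natural minor scale pattern: W-H-W-W-H-W-W (2-1-2-2-1-2-2 semitones)
Starting from B:
  B + 2 semitones → C#
  C# + 1 semitone → D
  D + 2 semitones → E
  E + 2 semitones → F#
  F# + 1 semitone → G
  G + 2 semitones → A
  A + 2 semitones → B
Scale: B C# D E F# G A
Degree 4 = E


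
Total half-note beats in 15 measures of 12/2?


Time signature 12/2: the bottom number 2 means the half note gets one count
The top number 12 means 12 half-note beats per measure
Total = 12 × 15 measures
= 180 half-note beats


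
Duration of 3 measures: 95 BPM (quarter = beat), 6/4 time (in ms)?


Reasoning:
Quarter-note beat duration = 60000 / 95 ms
Beats per measure (6/4) = 6
One measure = 6 × 60000 / 95 = 360000 / 95 ms
3 measures = 3 × 360000 / 95 = 1080000 / 95
= 11368.4 ms


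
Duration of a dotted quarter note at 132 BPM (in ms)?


Working:
One quarter-note beat = 60000 / BPM = 60000 / 132 ms
Dotted quarter note = 3/2 × quarter note
Duration = 3/2 × 60000 / 132 = 90000 / 132
= 681.8 ms


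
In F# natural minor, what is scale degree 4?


Natural minor scale pattern: W-H-W-W-H-W-W (2-1-2-2-1-2-2 semitones)
Starting from F#:
  F# + 2 semitones → G#
  G# + 1 semitone → A
  A + 2 semitones → B
  B + 2 semitones → C#
  C# + 1 semitone → D
  D + 2 semitones → E
  E + 2 semitones → F#
Scale: F# G# A B C# D E
Degree 4 = B


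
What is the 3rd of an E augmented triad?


Solution.
Augmented triad = root + major 3rd (4 semitones) + augmented 5th (8 semitones)
A triad on E stacks thirds, so the chord tones use letter names E-G-B
Root: E
Major 3rd above E: G#
Augmented 5th above E: B#
The 3rd = G#


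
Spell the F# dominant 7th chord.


Working:
Dominant 7th chord = root + major 3rd + perfect 5th + minor 7th
Seventh chords stack in thirds, so the letter names are F-A-C-E
Root: F#
Major 3rd above F#: A#
Perfect 5th above F#: C#
Minor 7th above F#: E
Chord = F# A# C# E


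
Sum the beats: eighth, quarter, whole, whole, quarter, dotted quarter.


Working:
Beat values:
  eighth = 0.5 beats
  quarter = 1 beat
  whole = 4 beats
  whole = 4 beats
  quarter = 1 beat
  dotted quarter = 1.5 beats
Sum = 0.5 + 1 + 4 + 4 + 1 + 1.5
= 12 beats


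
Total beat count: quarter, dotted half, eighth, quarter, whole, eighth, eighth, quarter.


Working:
Beat values:
  quarter = 1 beat
  dotted half = 3 beats
  eighth = 0.5 beats
  quarter = 1 beat
  whole = 4 beats
  eighth = 0.5 beats
  eighth = 0.5 beats
  quarter = 1 beat
Sum = 1 + 3 + 0.5 + 1 + 4 + 0.5 + 0.5 + 1
= 11.5 beats


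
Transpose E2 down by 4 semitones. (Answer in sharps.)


Step by step:
E2: chromatic position 4 in octave 2 → absolute = 2×12 + 4 = 28
Transpose down 4: 28 - 4 = 24
24 = 2×12 + 0 → C in octave 2
Result = C2


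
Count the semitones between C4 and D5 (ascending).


Solution.
Absolute semitone position = octave×12 + chromatic position
C4: 4×12 + 0 = 48
D5: 5×12 + 2 = 62
Difference = 62 - 48 = 14
= 14 semitones


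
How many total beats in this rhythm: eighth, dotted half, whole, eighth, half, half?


Solution.
Beat values:
  eighth = 0.5 beats
  dotted half = 3 beats
  whole = 4 beats
  eighth = 0.5 beats
  half = 2 beats
  half = 2 beats
Sum = 0.5 + 3 + 4 + 0.5 + 2 + 2
= 12 beats


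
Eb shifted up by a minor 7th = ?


Working:
minor 7th: 7 letter names, 10 semitones
Letter: E + 6 → D
Pitch: Eb + 10 semitones, spelled as a D → Db
= Db


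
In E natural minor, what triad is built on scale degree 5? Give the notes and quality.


E natural minor scale: E F# G A B C D
Diatonic triad on degree 5 stacks scale notes 5, 7, 2: B D F#
B→D = 3 semitones; B→F# = 7 semitones → minor triad
= B D F# (minor)


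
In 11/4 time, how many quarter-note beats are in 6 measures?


Time signature 11/4: the bottom number 4 means the quarter note gets one count
The top number 11 means 11 quarter-note beats per measure
Total = 11 × 6 measures
= 66 quarter-note beats


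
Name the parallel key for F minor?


Solution.
Parallel keys share the same tonic but differ in mode
F minor → parallel is F major
= F major


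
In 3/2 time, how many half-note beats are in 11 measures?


Working:
Time signature 3/2: the bottom number 2 means the half note gets one count
The top number 3 means 3 half-note beats per measure
Total = 3 × 11 measures
= 33 half-note beats


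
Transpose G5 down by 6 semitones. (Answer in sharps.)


Solution.
G5: chromatic position 7 in octave 5 → absolute = 5×12 + 7 = 67
Transpose down 6: 67 - 6 = 61
61 = 5×12 + 1 → C# in octave 5
Result = C#5


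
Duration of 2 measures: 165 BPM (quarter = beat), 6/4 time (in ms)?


Step by step:
Quarter-note beat duration = 60000 / 165 ms
Beats per measure (6/4) = 6
One measure = 6 × 60000 / 165 = 360000 / 165 ms
2 measures = 2 × 360000 / 165 = 720000 / 165
= 4363.6 ms


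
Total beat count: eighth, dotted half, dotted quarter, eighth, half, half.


Working:
Beat values:
  eighth = 0.5 beats
  dotted half = 3 beats
  dotted quarter = 1.5 beats
  eighth = 0.5 beats
  half = 2 beats
  half = 2 beats
Sum = 0.5 + 3 + 1.5 + 0.5 + 2 + 2
= 9.5 beats


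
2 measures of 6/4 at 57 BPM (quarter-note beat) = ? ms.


Let's work it out.
Quarter-note beat duration = 60000 / 57 ms
Beats per measure (6/4) = 6
One measure = 6 × 60000 / 57 = 360000 / 57 ms
2 measures = 2 × 360000 / 57 = 720000 / 57
= 12631.6 ms


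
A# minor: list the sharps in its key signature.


Let's work it out.
Sharp minor keys follow the circle of fifths: A(0), E(1), B(2), F#(3), C#(4), G#(5), D#(6), A#(7)
A# minor has 7 sharps
Order of sharps: F# C# G# D# A# E# B# → first 7: F#, C#, G#, D#, A#, E#, B#
= F#, C#, G#, D#, A#, E#, B#


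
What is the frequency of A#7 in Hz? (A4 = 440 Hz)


f = 440 × 2^(n/12) where n = semitones from A4
A#7: 37 semitones from A4
f = 440 × 2^(37/12)
f = 3729.31 Hz


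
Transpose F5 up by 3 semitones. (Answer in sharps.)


F5: chromatic position 5 in octave 5 → absolute = 5×12 + 5 = 65
Transpose up 3: 65 + 3 = 68
68 = 5×12 + 8 → G# in octave 5
Result = G#5


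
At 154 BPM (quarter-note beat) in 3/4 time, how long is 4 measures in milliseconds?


Working:
Quarter-note beat duration = 60000 / 154 ms
Beats per measure (3/4) = 3
One measure = 3 × 60000 / 154 = 180000 / 154 ms
4 measures = 4 × 180000 / 154 = 720000 / 154
= 4675.3 ms


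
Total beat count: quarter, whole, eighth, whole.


Reasoning:
Beat values:
  quarter = 1 beat
  whole = 4 beats
  eighth = 0.5 beats
  whole = 4 beats
Sum = 1 + 4 + 0.5 + 4
= 9.5 beats


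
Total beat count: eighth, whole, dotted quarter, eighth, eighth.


Step by step:
Beat values:
  eighth = 0.5 beats
  whole = 4 beats
  dotted quarter = 1.5 beats
  eighth = 0.5 beats
  eighth = 0.5 beats
Sum = 0.5 + 4 + 1.5 + 0.5 + 0.5
= 7 beats


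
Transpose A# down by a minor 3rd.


minor 3rd: 3 letter names, 3 semitones
Letter: A - 2 → F
Pitch: A# - 3 semitones, spelled as an F → F##
= F##


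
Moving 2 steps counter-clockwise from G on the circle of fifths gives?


Each counter-clockwise step moves down a perfect 5th (= up a perfect 4th)
From G: G → C → F
= F


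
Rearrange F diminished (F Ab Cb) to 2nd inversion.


Reasoning:
Root position: F Ab Cb
2nd inversion: move root and 3rd up an octave
Bass note: Cb
Notes (bottom to top) = Cb F Ab


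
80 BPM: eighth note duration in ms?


Working:
One quarter-note beat = 60000 / BPM = 60000 / 80 ms
Eighth note = 1/2 × quarter note
Duration = 1/2 × 60000 / 80 = 30000 / 80
= 375.0 ms


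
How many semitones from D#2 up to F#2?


Working:
Absolute semitone position = octave×12 + chromatic position
D#2: 2×12 + 3 = 27
F#2: 2×12 + 6 = 30
Difference = 30 - 27 = 3
= 3 semitones


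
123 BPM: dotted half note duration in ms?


Reasoning:
One quarter-note beat = 60000 / BPM = 60000 / 123 ms
Dotted half note = 3 × quarter note
Duration = 3 × 60000 / 123 = 180000 / 123
= 1463.4 ms


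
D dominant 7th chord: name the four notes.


Dominant 7th chord = root + major 3rd + perfect 5th + minor 7th
Seventh chords stack in thirds, so the letter names are D-F-A-C
Root: D
Major 3rd above D: F#
Perfect 5th above D: A
Minor 7th above D: C
Chord = D F# A C


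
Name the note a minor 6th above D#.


A 6th spans 6 letter names, so from D we land on B
A minor 6th = 8 semitones above D#
Spell B at that pitch: B
= B


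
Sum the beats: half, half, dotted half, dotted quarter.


Let's work it out.
Beat values:
  half = 2 beats
  half = 2 beats
  dotted half = 3 beats
  dotted quarter = 1.5 beats
Sum = 2 + 2 + 3 + 1.5
= 8.5 beats


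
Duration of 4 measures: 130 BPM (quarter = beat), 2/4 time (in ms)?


Working:
Quarter-note beat duration = 60000 / 130 ms
Beats per measure (2/4) = 2
One measure = 2 × 60000 / 130 = 120000 / 130 ms
4 measures = 4 × 120000 / 130 = 480000 / 130
= 3692.3 ms


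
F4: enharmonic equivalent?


Working:
Enharmonic notes sound the same pitch but are spelled with different letter names
F and E# name the same pitch class
= E#4


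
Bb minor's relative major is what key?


Working:
The relative major shares the key signature and is a minor 3rd above the minor tonic
A minor 3rd above Bb is Db
→ relative major of Bb minor is Db major
= Db major


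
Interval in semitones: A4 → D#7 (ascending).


Solution.
Absolute semitone position = octave×12 + chromatic position
A4: 4×12 + 9 = 57
D#7: 7×12 + 3 = 87
Difference = 87 - 57 = 30
= 30 semitones


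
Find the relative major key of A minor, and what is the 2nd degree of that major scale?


Reasoning:
The relative major shares the key signature and is a minor 3rd above the minor tonic
A minor 3rd above A is C
→ relative major of A minor is C major
C major scale: C D E F G A B
= C major; 2nd degree = D


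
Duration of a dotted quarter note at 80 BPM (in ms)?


Solution.
One quarter-note beat = 60000 / BPM = 60000 / 80 ms
Dotted quarter note = 3/2 × quarter note
Duration = 3/2 × 60000 / 80 = 90000 / 80
= 1125.0 ms


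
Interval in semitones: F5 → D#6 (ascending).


Solution.
Absolute semitone position = octave×12 + chromatic position
F5: 5×12 + 5 = 65
D#6: 6×12 + 3 = 75
Difference = 75 - 65 = 10
= 10 semitones


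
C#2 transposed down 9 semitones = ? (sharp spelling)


Let's work it out.
C#2: chromatic position 1 in octave 2 → absolute = 2×12 + 1 = 25
Transpose down 9: 25 - 9 = 16
16 = 1×12 + 4 → E in octave 1
Result = E1


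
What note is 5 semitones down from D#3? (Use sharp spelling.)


D#3: chromatic position 3 in octave 3 → absolute = 3×12 + 3 = 39
Transpose down 5: 39 - 5 = 34
34 = 2×12 + 10 → A# in octave 2
Result = A#2


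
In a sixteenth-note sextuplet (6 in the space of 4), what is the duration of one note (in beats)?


Let's work it out.
Sextuplet: 6 notes occupy the space of 4 sixteenth notes
Space = 4 × 1/4 = 1 beat
Each sextuplet note = 1 / 6 = 1/6 beats
= 1/6 beats


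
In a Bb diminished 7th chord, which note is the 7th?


Diminished 7th chord = root + minor 3rd + diminished 5th + diminished 7th
Seventh chords stack in thirds, so the letter names are B-D-F-A
Root: Bb
Minor 3rd above Bb: Db
Diminished 5th above Bb: Fb
Diminished 7th above Bb: Abb
The 7th = Abb


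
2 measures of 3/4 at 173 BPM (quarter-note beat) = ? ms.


Step by step:
Quarter-note beat duration = 60000 / 173 ms
Beats per measure (3/4) = 3
One measure = 3 × 60000 / 173 = 180000 / 173 ms
2 measures = 2 × 180000 / 173 = 360000 / 173
= 2080.9 ms


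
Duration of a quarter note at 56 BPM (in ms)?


Let's work it out.
One quarter-note beat = 60000 / BPM = 60000 / 56 ms
Duration = 60000 / 56
= 1071.4 ms


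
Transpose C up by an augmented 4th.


augmented 4th: 4 letter names, 6 semitones
Letter: C + 3 → F
Pitch: C + 6 semitones, spelled as an F → F#
= F#


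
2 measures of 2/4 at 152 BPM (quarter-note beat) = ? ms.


Let's work it out.
Quarter-note beat duration = 60000 / 152 ms
Beats per measure (2/4) = 2
One measure = 2 × 60000 / 152 = 120000 / 152 ms
2 measures = 2 × 120000 / 152 = 240000 / 152
= 1578.9 ms


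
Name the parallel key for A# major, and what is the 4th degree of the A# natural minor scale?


Parallel keys share the same tonic but differ in mode
A# major → parallel is A# minor
A# natural minor scale: A# B# C# D# E# F# G#
= A# minor; 4th degree = D#


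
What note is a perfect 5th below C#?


A 5th spans 5 letter names, so from C we land on F
A perfect 5th = 7 semitones below C#
Spell F at that pitch: F#
= F#


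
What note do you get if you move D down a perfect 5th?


Step by step:
perfect 5th: 5 letter names, 7 semitones
Letter: D - 4 → G
Pitch: D - 7 semitones, spelled as a G → G
= G


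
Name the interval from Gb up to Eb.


Working:
Letter names: G → E spans 6 letter names → a 6th
Semitones: Gb → Eb = 9 half-steps
A 6th of 9 semitones is a major 6th
= major 6th


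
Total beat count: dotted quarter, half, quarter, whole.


Reasoning:
Beat values:
  dotted quarter = 1.5 beats
  half = 2 beats
  quarter = 1 beat
  whole = 4 beats
Sum = 1.5 + 2 + 1 + 4
= 8.5 beats


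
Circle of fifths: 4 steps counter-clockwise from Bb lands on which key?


Each counter-clockwise step moves down a perfect 5th (= up a perfect 4th)
From Bb: Bb → Eb → Ab → Db → F#/Gb
= F#/Gb


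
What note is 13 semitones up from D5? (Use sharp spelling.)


Solution.
D5: chromatic position 2 in octave 5 → absolute = 5×12 + 2 = 62
Transpose up 13: 62 + 13 = 75
75 = 6×12 + 3 → D# in octave 6
Result = D#6


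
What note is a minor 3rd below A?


Let's work it out.
A 3rd spans 3 letter names, so from A we land on F
A minor 3rd = 3 semitones below A
Spell F at that pitch: F#
= F#


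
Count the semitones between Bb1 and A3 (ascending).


Reasoning:
Absolute semitone position = octave×12 + chromatic position
Bb1: 1×12 + 10 = 22
A3: 3×12 + 9 = 45
Difference = 45 - 22 = 23
= 23 semitones


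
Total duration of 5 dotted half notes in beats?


Base half note = 2 beats
Dot 1 adds half the previous value: +1
One dotted half = 2 + 1 = 3
5 of them = 5 × 3 = 15
= 15 beats


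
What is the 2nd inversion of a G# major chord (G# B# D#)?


Let's work it out.
Root position: G# B# D#
2nd inversion: move root and 3rd up an octave
Bass note: D#
Notes (bottom to top) = D# G# B#


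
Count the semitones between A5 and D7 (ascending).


Step by step:
Absolute semitone position = octave×12 + chromatic position
A5: 5×12 + 9 = 69
D7: 7×12 + 2 = 86
Difference = 86 - 69 = 17
= 17 semitones


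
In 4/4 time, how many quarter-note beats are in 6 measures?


Time signature 4/4: the bottom number 4 means the quarter note gets one count
The top number 4 means 4 quarter-note beats per measure
Total = 4 × 6 measures
= 24 quarter-note beats


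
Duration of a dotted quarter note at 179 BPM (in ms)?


Solution.
One quarter-note beat = 60000 / BPM = 60000 / 179 ms
Dotted quarter note = 3/2 × quarter note
Duration = 3/2 × 60000 / 179 = 90000 / 179
= 502.8 ms


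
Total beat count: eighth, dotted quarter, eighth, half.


Let's work it out.
Beat values:
  eighth = 0.5 beats
  dotted quarter = 1.5 beats
  eighth = 0.5 beats
  half = 2 beats
Sum = 0.5 + 1.5 + 0.5 + 2
= 4.5 beats


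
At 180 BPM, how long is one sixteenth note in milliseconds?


One quarter-note beat = 60000 / BPM = 60000 / 180 ms
Sixteenth note = 1/4 × quarter note
Duration = 1/4 × 60000 / 180 = 15000 / 180
= 83.3 ms


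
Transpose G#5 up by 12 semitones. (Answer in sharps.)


G#5: chromatic position 8 in octave 5 → absolute = 5×12 + 8 = 68
Transpose up 12: 68 + 12 = 80
80 = 6×12 + 8 → G# in octave 6
Result = G#6


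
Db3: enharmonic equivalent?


Step by step:
Enharmonic notes sound the same pitch but are spelled with different letter names
Db and C# name the same pitch class
= C#3


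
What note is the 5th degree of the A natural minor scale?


Reasoning:
Natural minor scale pattern: W-H-W-W-H-W-W (2-1-2-2-1-2-2 semitones)
Starting from A:
  A + 2 semitones → B
  B + 1 semitone → C
  C + 2 semitones → D
  D + 2 semitones → E
  E + 1 semitone → F
  F + 2 semitones → G
  G + 2 semitones → A
Scale: A B C D E F G
Degree 5 = E


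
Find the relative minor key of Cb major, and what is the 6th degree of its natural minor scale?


Step by step:
The relative minor shares the major's key signature and starts on its 6th degree
6th degree = a major 6th above the tonic; a major 6th above Cb is Ab
→ relative minor of Cb major is Ab minor
Ab natural minor scale: Ab Bb Cb Db Eb Fb Gb
= Ab minor; 6th degree = Fb


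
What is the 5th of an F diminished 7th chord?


Let's work it out.
Diminished 7th chord = root + minor 3rd + diminished 5th + diminished 7th
Seventh chords stack in thirds, so the letter names are F-A-C-E
Root: F
Minor 3rd above F: Ab
Diminished 5th above F: Cb
Diminished 7th above F: Ebb
The 5th = Cb


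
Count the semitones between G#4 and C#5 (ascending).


Let's work it out.
Absolute semitone position = octave×12 + chromatic position
G#4: 4×12 + 8 = 56
C#5: 5×12 + 1 = 61
Difference = 61 - 56 = 5
= 5 semitones


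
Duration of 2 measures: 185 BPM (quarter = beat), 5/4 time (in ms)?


Reasoning:
Quarter-note beat duration = 60000 / 185 ms
Beats per measure (5/4) = 5
One measure = 5 × 60000 / 185 = 300000 / 185 ms
2 measures = 2 × 300000 / 185 = 600000 / 185
= 3243.2 ms
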